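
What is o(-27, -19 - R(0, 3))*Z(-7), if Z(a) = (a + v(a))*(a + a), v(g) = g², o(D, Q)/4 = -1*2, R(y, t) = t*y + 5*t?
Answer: 4704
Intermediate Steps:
R(y, t) = 5*t + t*y
o(D, Q) = -8 (o(D, Q) = 4*(-1*2) = 4*(-2) = -8)
Z(a) = 2*a*(a + a²) (Z(a) = (a + a²)*(a + a) = (a + a²)*(2*a) = 2*a*(a + a²))
o(-27, -19 - R(0, 3))*Z(-7) = -16*(-7)²*(1 - 7) = -16*49*(-6) = -8*(-588) = 4704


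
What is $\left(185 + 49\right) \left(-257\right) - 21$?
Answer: $-60159$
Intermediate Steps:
$\left(185 + 49\right) \left(-257\right) - 21 = 234 \left(-257\right) - 21 = -60138 - 21 = -60159$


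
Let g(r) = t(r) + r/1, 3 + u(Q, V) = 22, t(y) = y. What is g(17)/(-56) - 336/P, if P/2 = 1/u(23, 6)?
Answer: -89393/28 ≈ -3192.6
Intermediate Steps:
u(Q, V) = 19 (u(Q, V) = -3 + 22 = 19)
g(r) = 2*r (g(r) = r + r/1 = r + r*1 = r + r = 2*r)
P = 2/19 ≈ 0.10526
g(17)/(-56) - 336/P = (2*17)/(-56) - 336/2/19 = 34*(-1/56) - 336*19/2 = -17/28 - 3192 = -89393/28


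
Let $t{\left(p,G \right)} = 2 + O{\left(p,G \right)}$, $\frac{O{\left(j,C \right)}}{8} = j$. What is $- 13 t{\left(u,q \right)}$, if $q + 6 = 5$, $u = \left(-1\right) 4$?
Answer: $390$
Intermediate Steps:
$O{\left(j,C \right)} = 8 j$
$u = -4$
$q = -1$ ($q = -6 + 5 = -1$)
$t{\left(p,G \right)} = 2 + 8 p$
$- 13 t{\left(u,q \right)} = - 13 \left(2 + 8 \left(-4\right)\right) = - 13 \left(2 - 32\right) = \left(-13\right) \left(-30\right) = 390$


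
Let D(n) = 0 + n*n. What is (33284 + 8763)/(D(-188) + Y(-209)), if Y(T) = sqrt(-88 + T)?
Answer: 1486109168/1249198633 - 126141*I*sqrt(33)/1249198633 ≈ 1.1896 - 0.00058007*I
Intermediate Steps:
D(n) = n**2 (D(n) = 0 + n**2 = n**2)
(33284 + 8763)/(D(-188) + Y(-209)) = (33284 + 8763)/((-188)**2 + sqrt(-88 - 209)) = 42047/(35344 + sqrt(-297)) = 42047/(35344 + 3*I*sqrt(33))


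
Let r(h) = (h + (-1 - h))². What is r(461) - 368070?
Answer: -368069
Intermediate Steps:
r(h) = 1 (r(h) = (-1)² = 1)
r(461) - 368070 = 1 - 368070 = -368069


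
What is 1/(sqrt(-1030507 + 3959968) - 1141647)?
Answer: -380549/434451647716 - sqrt(2929461)/1303354943148 ≈ -8.7724e-7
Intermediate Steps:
1/(sqrt(-1030507 + 3959968) - 1141647) = 1/(sqrt(2929461) - 1141647) = 1/(-1141647 + sqrt(2929461))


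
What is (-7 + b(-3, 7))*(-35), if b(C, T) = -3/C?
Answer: 210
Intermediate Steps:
(-7 + b(-3, 7))*(-35) = (-7 - 3/(-3))*(-35) = (-7 - 3*(-⅓))*(-35) = (-7 + 1)*(-35) = -6*(-35) = 210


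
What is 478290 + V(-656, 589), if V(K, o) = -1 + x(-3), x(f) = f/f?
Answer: 478290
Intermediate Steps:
x(f) = 1
V(K, o) = 0 (V(K, o) = -1 + 1 = 0)
478290 + V(-656, 589) = 478290 + 0 = 478290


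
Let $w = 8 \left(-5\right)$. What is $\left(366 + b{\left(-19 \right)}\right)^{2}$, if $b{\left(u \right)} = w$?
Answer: $106276$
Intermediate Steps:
$w = -40$
$b{\left(u \right)} = -40$
$\left(366 + b{\left(-19 \right)}\right)^{2} = \left(366 - 40\right)^{2} = 326^{2} = 106276$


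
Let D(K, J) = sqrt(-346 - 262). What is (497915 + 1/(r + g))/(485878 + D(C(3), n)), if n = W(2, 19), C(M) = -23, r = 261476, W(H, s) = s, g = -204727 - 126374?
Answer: 601574781295549/587031827415375 - 4952475982*I*sqrt(38)/587031827415375 ≈ 1.0248 - 5.2006e-5*I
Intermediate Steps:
g = -331101
n = 19
D(K, J) = 4*I*sqrt(38) (D(K, J) = sqrt(-608) = 4*I*sqrt(38))
(497915 + 1/(r + g))/(485878 + D(C(3), n)) = (497915 + 1/(261476 - 331101))/(485878 + 4*I*sqrt(38)) = (497915 + 1/(-69625))/(485878 + 4*I*sqrt(38)) = (497915 - 1/69625)/(485878 + 4*I*sqrt(38)) = 34667331874/(69625*(485878 + 4*I*sqrt(38)))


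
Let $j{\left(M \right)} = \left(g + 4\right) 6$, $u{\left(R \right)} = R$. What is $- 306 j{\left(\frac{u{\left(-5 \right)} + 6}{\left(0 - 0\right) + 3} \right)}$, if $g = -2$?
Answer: $-3672$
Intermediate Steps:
$j{\left(M \right)} = 12$ ($j{\left(M \right)} = \left(-2 + 4\right) 6 = 2 \cdot 6 = 12$)
$- 306 j{\left(\frac{u{\left(-5 \right)} + 6}{\left(0 - 0\right) + 3} \right)} = \left(-306\right) 12 = -3672$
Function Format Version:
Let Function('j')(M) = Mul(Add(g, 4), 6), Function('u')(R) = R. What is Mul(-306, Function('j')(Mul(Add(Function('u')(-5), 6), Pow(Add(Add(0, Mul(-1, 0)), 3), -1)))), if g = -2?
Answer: -3672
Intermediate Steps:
Function('j')(M) = 12 (Function('j')(M) = Mul(Add(-2, 4), 6) = Mul(2, 6) = 12)
Mul(-306, Function('j')(Mul(Add(Function('u')(-5), 6), Pow(Add(Add(0, Mul(-1, 0)), 3), -1)))) = Mul(-306, 12) = -3672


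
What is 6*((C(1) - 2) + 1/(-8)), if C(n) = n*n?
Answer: -27/4 ≈ -6.7500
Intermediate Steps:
C(n) = n**2
6*((C(1) - 2) + 1/(-8)) = 6*((1**2 - 2) + 1/(-8)) = 6*((1 - 2) - 1/8) = 6*(-1 - 1/8) = 6*(-9/8) = -27/4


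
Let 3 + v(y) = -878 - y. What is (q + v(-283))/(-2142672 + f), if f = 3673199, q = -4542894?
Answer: -4543492/1530527 ≈ -2.9686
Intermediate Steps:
v(y) = -881 - y (v(y) = -3 + (-878 - y) = -881 - y)
(q + v(-283))/(-2142672 + f) = (-4542894 + (-881 - 1*(-283)))/(-2142672 + 3673199) = (-4542894 + (-881 + 283))/1530527 = (-4542894 - 598)*(1/1530527) = -4543492*1/1530527 = -4543492/1530527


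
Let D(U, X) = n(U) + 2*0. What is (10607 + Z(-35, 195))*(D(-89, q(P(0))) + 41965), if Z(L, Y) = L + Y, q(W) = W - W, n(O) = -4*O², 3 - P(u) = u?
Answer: 110695527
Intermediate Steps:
P(u) = 3 - u
q(W) = 0
D(U, X) = -4*U² (D(U, X) = -4*U² + 2*0 = -4*U² + 0 = -4*U²)
(10607 + Z(-35, 195))*(D(-89, q(P(0))) + 41965) = (10607 + (-35 + 195))*(-4*(-89)² + 41965) = (10607 + 160)*(-4*7921 + 41965) = 10767*(-31684 + 41965) = 10767*10281 = 110695527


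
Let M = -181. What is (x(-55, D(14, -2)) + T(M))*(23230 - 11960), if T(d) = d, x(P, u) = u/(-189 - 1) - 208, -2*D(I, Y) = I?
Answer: -83288681/19 ≈ -4.3836e+6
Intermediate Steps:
D(I, Y) = -I/2
x(P, u) = -208 - u/190 (x(P, u) = u/(-190) - 208 = -u/190 - 208 = -208 - u/190)
(x(-55, D(14, -2)) + T(M))*(23230 - 11960) = ((-208 - (-1)*14/380) - 181)*(23230 - 11960) = ((-208 - 1/190*(-7)) - 181)*11270 = ((-208 + 7/190) - 181)*11270 = (-39513/190 - 181)*11270 = -73903/190*11270 = -83288681/19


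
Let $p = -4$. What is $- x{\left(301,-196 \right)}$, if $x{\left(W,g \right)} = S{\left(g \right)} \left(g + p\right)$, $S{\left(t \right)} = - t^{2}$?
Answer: $-7683200$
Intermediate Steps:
$x{\left(W,g \right)} = - g^{2} \left(-4 + g\right)$ ($x{\left(W,g \right)} = - g^{2} \left(g - 4\right) = - g^{2} \left(-4 + g\right)$)
$- x{\left(301,-196 \right)} = - \left(-196\right)^{2} \left(4 - -196\right) = - 38416 \left(4 + 196\right) = - 38416 \cdot 200 = \left(-1\right) 7683200 = -7683200$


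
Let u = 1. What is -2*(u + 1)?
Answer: -4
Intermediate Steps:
-2*(u + 1) = -2*(1 + 1) = -2*2 = -4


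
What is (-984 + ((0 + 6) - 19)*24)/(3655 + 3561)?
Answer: -81/451 ≈ -0.17960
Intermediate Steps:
(-984 + ((0 + 6) - 19)*24)/(3655 + 3561) = (-984 + (6 - 19)*24)/7216 = (-984 - 13*24)*(1/7216) = (-984 - 312)*(1/7216) = -1296*1/7216 = -81/451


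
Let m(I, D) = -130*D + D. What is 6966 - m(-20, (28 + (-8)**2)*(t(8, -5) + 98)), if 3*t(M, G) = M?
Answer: 1201678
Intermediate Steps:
t(M, G) = M/3
m(I, D) = -129*D
6966 - m(-20, (28 + (-8)**2)*(t(8, -5) + 98)) = 6966 - (-129)*(28 + (-8)**2)*((1/3)*8 + 98) = 6966 - (-129)*(28 + 64)*(8/3 + 98) = 6966 - (-129)*92*(302/3) = 6966 - (-129)*27784/3 = 6966 - 1*(-1194712) = 6966 + 1194712 = 1201678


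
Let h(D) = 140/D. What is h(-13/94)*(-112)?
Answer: 1473920/13 ≈ 1.1338e+5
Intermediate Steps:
h(-13/94)*(-112) = (140/((-13/94)))*(-112) = (140/((-13*1/94)))*(-112) = (140/(-13/94))*(-112) = (140*(-94/13))*(-112) = -13160/13*(-112) = 1473920/13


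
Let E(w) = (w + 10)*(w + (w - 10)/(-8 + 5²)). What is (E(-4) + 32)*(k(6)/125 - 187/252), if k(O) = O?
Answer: -284219/133875 ≈ -2.1230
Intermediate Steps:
E(w) = (10 + w)*(-10/17 + 18*w/17) (E(w) = (10 + w)*(w + (-10 + w)/(-8 + 25)) = (10 + w)*(w + (-10 + w)/17) = (10 + w)*(w + (-10 + w)*(1/17)) = (10 + w)*(w + (-10/17 + w/17)) = (10 + w)*(-10/17 + 18*w/17))
(E(-4) + 32)*(k(6)/125 - 187/252) = ((-100/17 + 10*(-4) + (18/17)*(-4)²) + 32)*(6/125 - 187/252) = ((-100/17 - 40 + (18/17)*16) + 32)*(6*(1/125) - 187*1/252) = ((-100/17 - 40 + 288/17) + 32)*(6/125 - 187/252) = (-492/17 + 32)*(-21863/31500) = (52/17)*(-21863/31500) = -284219/133875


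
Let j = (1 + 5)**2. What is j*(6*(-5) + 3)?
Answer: -972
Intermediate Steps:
j = 36 (j = 6**2 = 36)
j*(6*(-5) + 3) = 36*(6*(-5) + 3) = 36*(-30 + 3) = 36*(-27) = -972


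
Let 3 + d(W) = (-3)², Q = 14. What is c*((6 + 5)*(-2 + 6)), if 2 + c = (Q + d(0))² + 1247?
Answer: 72380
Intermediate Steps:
d(W) = 6 (d(W) = -3 + (-3)² = -3 + 9 = 6)
c = 1645 (c = -2 + ((14 + 6)² + 1247) = -2 + (20² + 1247) = -2 + (400 + 1247) = -2 + 1647 = 1645)
c*((6 + 5)*(-2 + 6)) = 1645*((6 + 5)*(-2 + 6)) = 1645*(11*4) = 1645*44 = 72380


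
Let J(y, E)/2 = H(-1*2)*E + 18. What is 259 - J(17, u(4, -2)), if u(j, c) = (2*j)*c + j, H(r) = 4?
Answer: 319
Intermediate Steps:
u(j, c) = j + 2*c*j (u(j, c) = 2*c*j + j = j + 2*c*j)
J(y, E) = 36 + 8*E (J(y, E) = 2*(4*E + 18) = 2*(18 + 4*E) = 36 + 8*E)
259 - J(17, u(4, -2)) = 259 - (36 + 8*(4*(1 + 2*(-2)))) = 259 - (36 + 8*(4*(1 - 4))) = 259 - (36 + 8*(4*(-3))) = 259 - (36 + 8*(-12)) = 259 - (36 - 96) = 259 - 1*(-60) = 259 + 60 = 319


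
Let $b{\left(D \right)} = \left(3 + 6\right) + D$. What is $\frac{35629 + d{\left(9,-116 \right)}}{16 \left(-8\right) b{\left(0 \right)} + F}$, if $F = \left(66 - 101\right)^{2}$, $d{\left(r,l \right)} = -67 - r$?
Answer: $\frac{35553}{73} \approx 487.03$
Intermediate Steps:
$b{\left(D \right)} = 9 + D$
$F = 1225$ ($F = \left(-35\right)^{2} = 1225$)
$\frac{35629 + d{\left(9,-116 \right)}}{16 \left(-8\right) b{\left(0 \right)} + F} = \frac{35629 - 76}{16 \left(-8\right) \left(9 + 0\right) + 1225} = \frac{35629 - 76}{\left(-128\right) 9 + 1225} = \frac{35629 - 76}{-1152 + 1225} = \frac{35553}{73}$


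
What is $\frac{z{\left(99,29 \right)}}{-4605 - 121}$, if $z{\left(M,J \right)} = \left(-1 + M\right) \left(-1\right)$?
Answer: $\frac{49}{2363} \approx 0.020736$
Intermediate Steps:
$z{\left(M,J \right)} = 1 - M$
$\frac{z{\left(99,29 \right)}}{-4605 - 121} = \frac{1 - 99}{-4605 - 121} = - \frac{98}{-4726} = \left(-98\right) \left(- \frac{1}{4726}\right) = \frac{49}{2363}$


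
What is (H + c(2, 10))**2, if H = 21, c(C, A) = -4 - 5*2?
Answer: 49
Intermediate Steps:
c(C, A) = -14 (c(C, A) = -4 - 10 = -14)
(H + c(2, 10))**2 = (21 - 14)**2 = 7**2 = 49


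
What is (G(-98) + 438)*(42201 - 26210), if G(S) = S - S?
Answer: 7004058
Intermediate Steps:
G(S) = 0
(G(-98) + 438)*(42201 - 26210) = (0 + 438)*(42201 - 26210) = 438*15991 = 7004058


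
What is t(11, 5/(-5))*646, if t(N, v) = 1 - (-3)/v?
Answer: -1292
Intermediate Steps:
t(N, v) = 1 + 3/v
t(11, 5/(-5))*646 = ((3 + 5/(-5))/((5/(-5))))*646 = ((3 + 5*(-1/5))/((5*(-1/5))))*646 = ((3 - 1)/(-1))*646 = -1*2*646 = -2*646 = -1292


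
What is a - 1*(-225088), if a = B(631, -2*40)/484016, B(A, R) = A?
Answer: 108946194039/484016 ≈ 2.2509e+5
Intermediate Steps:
a = 631/484016 ≈ 0.0013037
a - 1*(-225088) = 631/484016 - 1*(-225088) = 631/484016 + 225088 = 108946194039/484016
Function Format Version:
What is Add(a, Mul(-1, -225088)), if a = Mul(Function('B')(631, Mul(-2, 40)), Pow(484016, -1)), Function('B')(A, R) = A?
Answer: Rational(108946194039, 484016) ≈ 2.2509e+5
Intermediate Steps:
a = Rational(631, 484016) (a = Mul(631, Pow(484016, -1)) = Mul(631, Rational(1, 484016)) = Rational(631, 484016) ≈ 0.0013037)
Add(a, Mul(-1, -225088)) = Add(Rational(631, 484016), Mul(-1, -225088)) = Add(Rational(631, 484016), 225088) = Rational(108946194039, 484016)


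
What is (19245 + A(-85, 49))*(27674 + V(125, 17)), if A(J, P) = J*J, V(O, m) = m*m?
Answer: 740180610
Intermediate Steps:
V(O, m) = m²
A(J, P) = J²
(19245 + A(-85, 49))*(27674 + V(125, 17)) = (19245 + (-85)²)*(27674 + 17²) = (19245 + 7225)*(27674 + 289) = 26470*27963 = 740180610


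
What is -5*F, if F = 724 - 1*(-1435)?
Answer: -10795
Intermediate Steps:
F = 2159 (F = 724 + 1435 = 2159)
-5*F = -5*2159 = -10795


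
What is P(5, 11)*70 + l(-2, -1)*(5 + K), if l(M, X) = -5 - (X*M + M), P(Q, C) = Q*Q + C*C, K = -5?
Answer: 10220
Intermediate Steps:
P(Q, C) = C**2 + Q**2 (P(Q, C) = Q**2 + C**2 = C**2 + Q**2)
l(M, X) = -5 - M - M*X (l(M, X) = -5 - (M*X + M) = -5 - (M + M*X) = -5 + (-M - M*X) = -5 - M - M*X)
P(5, 11)*70 + l(-2, -1)*(5 + K) = (11**2 + 5**2)*70 + (-5 - 1*(-2) - 1*(-2)*(-1))*(5 - 5) = (121 + 25)*70 + (-5 + 2 - 2)*0 = 146*70 - 5*0 = 10220 + 0 = 10220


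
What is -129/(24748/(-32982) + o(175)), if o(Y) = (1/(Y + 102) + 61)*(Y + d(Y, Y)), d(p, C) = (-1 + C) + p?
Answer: -25620561/6348564758 ≈ -0.0040356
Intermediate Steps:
d(p, C) = -1 + C + p
o(Y) = (-1 + 3*Y)*(61 + 1/(102 + Y)) (o(Y) = (1/(Y + 102) + 61)*(Y + (-1 + Y + Y)) = (1/(102 + Y) + 61)*(Y + (-1 + 2*Y)) = (61 + 1/(102 + Y))*(-1 + 3*Y) = (-1 + 3*Y)*(61 + 1/(102 + Y)))
-129/(24748/(-32982) + o(175)) = -129/(24748/(-32982) + (-6223 + 183*175² + 18608*175)/(102 + 175)) = -129/(24748*(-1/32982) + (-6223 + 183*30625 + 3256400)/277) = -129/(-538/717 + (-6223 + 5604375 + 3256400)/277) = -129/(-538/717 + (1/277)*8854552) = -129/(-538/717 + 8854552/277) = -129/6348564758/198609 = -129*198609/6348564758 = -25620561/6348564758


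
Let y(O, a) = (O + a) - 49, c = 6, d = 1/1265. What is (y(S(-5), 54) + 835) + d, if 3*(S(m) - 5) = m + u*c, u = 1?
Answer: 3208043/3795 ≈ 845.33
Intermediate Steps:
d = 1/1265 ≈ 0.00079051
S(m) = 7 + m/3 (S(m) = 5 + (m + 1*6)/3 = 5 + (m + 6)/3 = 5 + (6 + m)/3 = 5 + (2 + m/3) = 7 + m/3)
y(O, a) = -49 + O + a
(y(S(-5), 54) + 835) + d = ((-49 + (7 + (1/3)*(-5)) + 54) + 835) + 1/1265 = ((-49 + (7 - 5/3) + 54) + 835) + 1/1265 = ((-49 + 16/3 + 54) + 835) + 1/1265 = (31/3 + 835) + 1/1265 = 2536/3 + 1/1265 = 3208043/3795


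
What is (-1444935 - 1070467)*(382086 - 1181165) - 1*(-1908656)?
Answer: 2010006823414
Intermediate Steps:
(-1444935 - 1070467)*(382086 - 1181165) - 1*(-1908656) = -2515402*(-799079) + 1908656 = 2010004914758 + 1908656 = 2010006823414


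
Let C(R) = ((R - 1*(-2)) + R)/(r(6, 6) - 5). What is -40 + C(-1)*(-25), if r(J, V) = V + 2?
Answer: -40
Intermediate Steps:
r(J, V) = 2 + V
C(R) = ⅔ + 2*R/3 (C(R) = ((R - 1*(-2)) + R)/((2 + 6) - 5) = ((R + 2) + R)/(8 - 5) = ((2 + R) + R)/3 = (2 + 2*R)*(⅓) = ⅔ + 2*R/3)
-40 + C(-1)*(-25) = -40 + (⅔ + (⅔)*(-1))*(-25) = -40 + (⅔ - ⅔)*(-25) = -40 + 0*(-25) = -40 + 0 = -40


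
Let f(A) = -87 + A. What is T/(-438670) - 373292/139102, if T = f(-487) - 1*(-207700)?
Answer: -48140910623/15254968585 ≈ -3.1558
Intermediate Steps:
T = 207126 (T = (-87 - 487) - 1*(-207700) = -574 + 207700 = 207126)
T/(-438670) - 373292/139102 = 207126/(-438670) - 373292/139102 = 207126*(-1/438670) - 373292*1/139102 = -103563/219335 - 186646/69551 = -48140910623/15254968585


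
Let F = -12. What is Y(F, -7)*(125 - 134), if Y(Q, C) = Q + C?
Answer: 171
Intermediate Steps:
Y(Q, C) = C + Q
Y(F, -7)*(125 - 134) = (-7 - 12)*(125 - 134) = -19*(-9) = 171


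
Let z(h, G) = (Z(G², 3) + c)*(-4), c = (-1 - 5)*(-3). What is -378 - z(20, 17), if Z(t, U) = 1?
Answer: -302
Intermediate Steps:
c = 18 (c = -6*(-3) = 18)
z(h, G) = -76 (z(h, G) = (1 + 18)*(-4) = 19*(-4) = -76)
-378 - z(20, 17) = -378 - 1*(-76) = -378 + 76 = -302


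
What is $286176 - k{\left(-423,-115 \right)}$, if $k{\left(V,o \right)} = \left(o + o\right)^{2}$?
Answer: $233276$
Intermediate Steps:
$k{\left(V,o \right)} = 4 o^{2}$ ($k{\left(V,o \right)} = \left(2 o\right)^{2} = 4 o^{2}$)
$286176 - k{\left(-423,-115 \right)} = 286176 - 4 \left(-115\right)^{2} = 286176 - 4 \cdot 13225 = 286176 - 52900 = 233276$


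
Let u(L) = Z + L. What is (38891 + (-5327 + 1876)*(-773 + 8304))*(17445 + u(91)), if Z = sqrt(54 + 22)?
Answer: -455069546240 - 51901180*sqrt(19) ≈ -4.5530e+11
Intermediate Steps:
Z = 2*sqrt(19) (Z = sqrt(76) = 2*sqrt(19) ≈ 8.7178)
u(L) = L + 2*sqrt(19) (u(L) = 2*sqrt(19) + L = L + 2*sqrt(19))
(38891 + (-5327 + 1876)*(-773 + 8304))*(17445 + u(91)) = (38891 + (-5327 + 1876)*(-773 + 8304))*(17445 + (91 + 2*sqrt(19))) = (38891 - 3451*7531)*(17536 + 2*sqrt(19)) = (38891 - 25989481)*(17536 + 2*sqrt(19)) = -25950590*(17536 + 2*sqrt(19)) = -455069546240 - 51901180*sqrt(19)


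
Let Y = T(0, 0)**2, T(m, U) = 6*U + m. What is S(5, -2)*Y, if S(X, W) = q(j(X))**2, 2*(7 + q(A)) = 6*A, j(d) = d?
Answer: 0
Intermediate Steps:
T(m, U) = m + 6*U
q(A) = -7 + 3*A (q(A) = -7 + (6*A)/2 = -7 + 3*A)
S(X, W) = (-7 + 3*X)**2
Y = 0 (Y = (0 + 6*0)**2 = (0 + 0)**2 = 0**2 = 0)
S(5, -2)*Y = (-7 + 3*5)**2*0 = (-7 + 15)**2*0 = 8**2*0 = 64*0 = 0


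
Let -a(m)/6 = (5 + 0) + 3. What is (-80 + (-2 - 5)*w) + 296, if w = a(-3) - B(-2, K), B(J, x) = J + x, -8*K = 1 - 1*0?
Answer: 4297/8 ≈ 537.13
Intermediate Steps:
K = -1/8 (K = -(1 - 1*0)/8 = -(1 + 0)/8 = -1/8*1 = -1/8 ≈ -0.12500)
a(m) = -48 (a(m) = -6*((5 + 0) + 3) = -6*(5 + 3) = -6*8 = -48)
w = -367/8 (w = -48 - (-2 - 1/8) = -48 - 1*(-17/8) = -48 + 17/8 = -367/8 ≈ -45.875)
(-80 + (-2 - 5)*w) + 296 = (-80 + (-2 - 5)*(-367/8)) + 296 = (-80 - 7*(-367/8)) + 296 = (-80 + 2569/8) + 296 = 1929/8 + 296 = 4297/8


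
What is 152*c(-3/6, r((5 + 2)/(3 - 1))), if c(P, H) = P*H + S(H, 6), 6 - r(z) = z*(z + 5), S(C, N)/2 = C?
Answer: -5415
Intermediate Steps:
S(C, N) = 2*C
r(z) = 6 - z*(5 + z) (r(z) = 6 - z*(z + 5) = 6 - z*(5 + z))
c(P, H) = 2*H + H*P (c(P, H) = P*H + 2*H = H*P + 2*H = 2*H + H*P)
152*c(-3/6, r((5 + 2)/(3 - 1))) = 152*((6 - ((5 + 2)/(3 - 1))² - 5*(5 + 2)/(3 - 1))*(2 - 3/6)) = 152*((6 - (7/2)² - 35/2)*(2 - 3*⅙)) = 152*((6 - (7*(½))² - 35/2)*(2 - ½)) = 152*((6 - (7/2)² - 5*7/2)*(3/2)) = 152*((6 - 1*49/4 - 35/2)*(3/2)) = 152*((6 - 49/4 - 35/2)*(3/2)) = 152*(-95/4*3/2) = 152*(-285/8) = -5415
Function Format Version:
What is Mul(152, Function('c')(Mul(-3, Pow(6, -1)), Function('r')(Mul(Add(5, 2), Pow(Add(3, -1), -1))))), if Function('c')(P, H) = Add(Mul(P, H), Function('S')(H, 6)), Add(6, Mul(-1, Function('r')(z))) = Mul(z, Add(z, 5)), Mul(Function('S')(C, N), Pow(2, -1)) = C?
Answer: -5415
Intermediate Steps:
Function('S')(C, N) = Mul(2, C)
Function('r')(z) = Add(6, Mul(-1, z, Add(5, z))) (Function('r')(z) = Add(6, Mul(-1, Mul(z, Add(z, 5)))) = Add(6, Mul(-1, Mul(z, Add(5, z)))) = Add(6, Mul(-1, z, Add(5, z))))
Function('c')(P, H) = Add(Mul(2, H), Mul(H, P)) (Function('c')(P, H) = Add(Mul(P, H), Mul(2, H)) = Add(Mul(H, P), Mul(2, H)) = Add(Mul(2, H), Mul(H, P)))
Mul(152, Function('c')(Mul(-3, Pow(6, -1)), Function('r')(Mul(Add(5, 2), Pow(Add(3, -1), -1))))) = Mul(152, Mul(Add(6, Mul(-1, Pow(Mul(Add(5, 2), Pow(Add(3, -1), -1)), 2)), Mul(-5, Mul(Add(5, 2), Pow(Add(3, -1), -1)))), Add(2, Mul(-3, Pow(6, -1))))) = Mul(152, Mul(Add(6, Mul(-1, Pow(Mul(7, Pow(2, -1)), 2)), Mul(-5, Mul(7, Pow(2, -1)))), Add(2, Mul(-3, Rational(1, 6))))) = Mul(152, Mul(Add(6, Mul(-1, Pow(Mul(7, Rational(1, 2)), 2)), Mul(-5, Mul(7, Rational(1, 2)))), Add(2, Rational(-1, 2)))) = Mul(152, Mul(Add(6, Mul(-1, Pow(Rational(7, 2), 2)), Mul(-5, Rational(7, 2))), Rational(3, 2))) = Mul(152, Mul(Add(6, Mul(-1, Rational(49, 4)), Rational(-35, 2)), Rational(3, 2))) = Mul(152, Mul(Add(6, Rational(-49, 4), Rational(-35, 2)), Rational(3, 2))) = Mul(152, Mul(Rational(-95, 4), Rational(3, 2))) = Mul(152, Rational(-285, 8)) = -5415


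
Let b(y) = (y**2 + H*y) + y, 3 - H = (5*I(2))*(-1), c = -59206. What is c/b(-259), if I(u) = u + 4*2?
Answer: -8458/7585 ≈ -1.1151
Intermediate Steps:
I(u) = 8 + u (I(u) = u + 8 = 8 + u)
H = 53 (H = 3 - 5*(8 + 2)*(-1) = 3 - 5*10*(-1) = 3 - 50*(-1) = 3 - 1*(-50) = 3 + 50 = 53)
b(y) = y**2 + 54*y (b(y) = (y**2 + 53*y) + y = y**2 + 54*y)
c/b(-259) = -59206*(-1/(259*(54 - 259))) = -59206/((-259*(-205))) = -59206/53095 = -59206*1/53095 = -8458/7585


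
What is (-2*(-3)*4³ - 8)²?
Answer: 141376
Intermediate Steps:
(-2*(-3)*4³ - 8)² = (6*64 - 8)² = (384 - 8)² = 376² = 141376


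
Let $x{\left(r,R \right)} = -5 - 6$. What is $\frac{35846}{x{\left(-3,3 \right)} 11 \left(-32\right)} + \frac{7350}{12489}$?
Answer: $\frac{79356649}{8059568} \approx 9.8463$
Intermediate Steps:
$x{\left(r,R \right)} = -11$ ($x{\left(r,R \right)} = -5 - 6 = -11$)
$\frac{35846}{x{\left(-3,3 \right)} 11 \left(-32\right)} + \frac{7350}{12489} = \frac{35846}{\left(-11\right) 11 \left(-32\right)} + \frac{7350}{12489} = \frac{35846}{\left(-121\right) \left(-32\right)} + 7350 \cdot \frac{1}{12489} = \frac{35846}{3872} + \frac{2450}{4163} = 35846 \cdot \frac{1}{3872} + \frac{2450}{4163} = \frac{17923}{1936} + \frac{2450}{4163} = \frac{79356649}{8059568}$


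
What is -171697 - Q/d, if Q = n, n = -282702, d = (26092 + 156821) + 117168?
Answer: -17174241585/100027 ≈ -1.7170e+5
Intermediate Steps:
d = 300081 (d = 182913 + 117168 = 300081)
Q = -282702
-171697 - Q/d = -171697 - (-282702)/300081 = -171697 - 1*(-94234/100027) = -171697 + 94234/100027 = -17174241585/100027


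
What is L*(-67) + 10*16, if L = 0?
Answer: 160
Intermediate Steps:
L*(-67) + 10*16 = 0*(-67) + 10*16 = 0 + 160 = 160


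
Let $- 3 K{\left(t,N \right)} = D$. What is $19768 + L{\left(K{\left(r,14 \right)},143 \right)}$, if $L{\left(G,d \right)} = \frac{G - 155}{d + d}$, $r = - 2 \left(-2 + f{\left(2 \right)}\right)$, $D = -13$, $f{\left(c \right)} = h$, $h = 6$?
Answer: $\frac{8480246}{429} \approx 19767.0$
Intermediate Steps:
$f{\left(c \right)} = 6$
$r = -8$ ($r = - 2 \left(-2 + 6\right) = \left(-2\right) 4 = -8$)
$K{\left(t,N \right)} = \frac{13}{3}$ ($K{\left(t,N \right)} = \left(- \frac{1}{3}\right) \left(-13\right) = \frac{13}{3}$)
$L{\left(G,d \right)} = \frac{-155 + G}{2 d}$
$19768 + L{\left(K{\left(r,14 \right)},143 \right)} = 19768 + \frac{-155 + \frac{13}{3}}{2 \cdot 143} = 19768 + \frac{1}{2} \cdot \frac{1}{143} \left(- \frac{452}{3}\right) = 19768 - \frac{226}{429} = \frac{8480246}{429}$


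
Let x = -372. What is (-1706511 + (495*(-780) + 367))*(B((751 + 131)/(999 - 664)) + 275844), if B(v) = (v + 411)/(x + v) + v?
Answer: -3987263194390125034/6908705 ≈ -5.7714e+11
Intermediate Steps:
B(v) = v + (411 + v)/(-372 + v) (B(v) = (v + 411)/(-372 + v) + v = (411 + v)/(-372 + v) + v = v + (411 + v)/(-372 + v))
(-1706511 + (495*(-780) + 367))*(B((751 + 131)/(999 - 664)) + 275844) = (-1706511 + (495*(-780) + 367))*((411 + ((751 + 131)/(999 - 664))² - 371*(751 + 131)/(999 - 664))/(-372 + (751 + 131)/(999 - 664)) + 275844) = (-1706511 + (-386100 + 367))*((411 + (882/335)² - 327222/335)/(-372 + 882/335) + 275844) = (-1706511 - 385733)*((411 + (882*(1/335))² - 327222/335)/(-372 + 882*(1/335)) + 275844) = -2092244*((411 + (882/335)² - 371*882/335)/(-372 + 882/335) + 275844) = -2092244*((411 + 777924/112225 - 327222/335)/(-123738/335) + 275844) = -2092244*(-335/123738*(-62716971/112225) + 275844) = -2092244*(20905657/13817410 + 275844) = -2092244*3811470549697/13817410 = -3987263194390125034/6908705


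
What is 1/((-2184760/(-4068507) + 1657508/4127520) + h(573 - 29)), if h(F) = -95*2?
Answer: -466467889240/88191087191829 ≈ -0.0052893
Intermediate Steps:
h(F) = -190
1/((-2184760/(-4068507) + 1657508/4127520) + h(573 - 29)) = 1/((-2184760/(-4068507) + 1657508/4127520) - 190) = 1/((-2184760*(-1/4068507) + 1657508*(1/4127520)) - 190) = 1/((2184760/4068507 + 414377/1031880) - 190) = 1/(437811763771/466467889240 - 190) = 1/(-88191087191829/466467889240) = -466467889240/88191087191829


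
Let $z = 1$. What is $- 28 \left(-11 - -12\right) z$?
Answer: $-28$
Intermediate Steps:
$- 28 \left(-11 - -12\right) z = - 28 \left(-11 - -12\right) 1 = - 28 \left(-11 + 12\right) 1 = \left(-28\right) 1 \cdot 1 = \left(-28\right) 1 = -28$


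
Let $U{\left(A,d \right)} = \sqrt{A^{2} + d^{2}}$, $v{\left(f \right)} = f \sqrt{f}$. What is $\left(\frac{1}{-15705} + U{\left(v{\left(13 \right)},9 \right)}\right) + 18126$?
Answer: $\frac{284668829}{15705} + \sqrt{2278} \approx 18174.0$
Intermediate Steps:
$v{\left(f \right)} = f^{\frac{3}{2}}$
$\left(\frac{1}{-15705} + U{\left(v{\left(13 \right)},9 \right)}\right) + 18126 = \left(\frac{1}{-15705} + \sqrt{\left(13^{\frac{3}{2}}\right)^{2} + 9^{2}}\right) + 18126 = \left(- \frac{1}{15705} + \sqrt{\left(13 \sqrt{13}\right)^{2} + 81}\right) + 18126 = \left(- \frac{1}{15705} + \sqrt{2197 + 81}\right) + 18126 = \left(- \frac{1}{15705} + \sqrt{2278}\right) + 18126 = \frac{284668829}{15705} + \sqrt{2278}$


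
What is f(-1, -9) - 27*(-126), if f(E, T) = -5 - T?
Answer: 3406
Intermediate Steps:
f(-1, -9) - 27*(-126) = (-5 - 1*(-9)) - 27*(-126) = (-5 + 9) + 3402 = 4 + 3402 = 3406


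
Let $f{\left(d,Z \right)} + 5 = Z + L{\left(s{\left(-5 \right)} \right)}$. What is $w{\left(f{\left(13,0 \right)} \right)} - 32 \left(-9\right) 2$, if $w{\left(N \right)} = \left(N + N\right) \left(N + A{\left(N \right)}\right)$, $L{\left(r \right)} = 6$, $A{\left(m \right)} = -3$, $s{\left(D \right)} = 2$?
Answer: $572$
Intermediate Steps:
$f{\left(d,Z \right)} = 1 + Z$ ($f{\left(d,Z \right)} = -5 + \left(Z + 6\right) = -5 + \left(6 + Z\right) = 1 + Z$)
$w{\left(N \right)} = 2 N \left(-3 + N\right)$ ($w{\left(N \right)} = \left(N + N\right) \left(N - 3\right) = 2 N \left(-3 + N\right)$)
$w{\left(f{\left(13,0 \right)} \right)} - 32 \left(-9\right) 2 = 2 \left(1 + 0\right) \left(-3 + \left(1 + 0\right)\right) - 32 \left(-9\right) 2 = 2 \cdot 1 \left(-3 + 1\right) - \left(-288\right) 2 = 2 \cdot 1 \left(-2\right) - -576 = -4 + 576 = 572$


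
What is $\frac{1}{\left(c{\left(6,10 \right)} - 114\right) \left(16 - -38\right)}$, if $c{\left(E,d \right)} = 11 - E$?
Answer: $- \frac{1}{5886} \approx -0.00016989$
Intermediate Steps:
$\frac{1}{\left(c{\left(6,10 \right)} - 114\right) \left(16 - -38\right)} = \frac{1}{\left(\left(11 - 6\right) - 114\right) \left(16 - -38\right)} = \frac{1}{\left(\left(11 - 6\right) - 114\right) \left(16 + 38\right)} = \frac{1}{\left(5 - 114\right) 54} = \frac{1}{\left(-109\right) 54} = \frac{1}{-5886} = - \frac{1}{5886}$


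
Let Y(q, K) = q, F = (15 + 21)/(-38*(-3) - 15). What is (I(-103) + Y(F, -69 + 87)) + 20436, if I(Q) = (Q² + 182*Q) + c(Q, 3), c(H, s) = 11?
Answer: 135414/11 ≈ 12310.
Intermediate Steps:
F = 4/11 (F = 36/(114 - 15) = 36/99 = 36*(1/99) = 4/11 ≈ 0.36364)
I(Q) = 11 + Q² + 182*Q (I(Q) = (Q² + 182*Q) + 11 = 11 + Q² + 182*Q)
(I(-103) + Y(F, -69 + 87)) + 20436 = ((11 + (-103)² + 182*(-103)) + 4/11) + 20436 = ((11 + 10609 - 18746) + 4/11) + 20436 = (-8126 + 4/11) + 20436 = -89382/11 + 20436 = 135414/11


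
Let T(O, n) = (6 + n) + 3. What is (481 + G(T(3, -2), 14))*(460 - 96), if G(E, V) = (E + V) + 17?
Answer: 188916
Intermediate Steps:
T(O, n) = 9 + n
G(E, V) = 17 + E + V
(481 + G(T(3, -2), 14))*(460 - 96) = (481 + (17 + (9 - 2) + 14))*(460 - 96) = (481 + (17 + 7 + 14))*364 = (481 + 38)*364 = 519*364 = 188916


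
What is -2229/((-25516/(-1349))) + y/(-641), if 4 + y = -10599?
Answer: -1656890213/16355756 ≈ -101.30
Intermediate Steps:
y = -10603 (y = -4 - 10599 = -10603)
-2229/((-25516/(-1349))) + y/(-641) = -2229/((-25516/(-1349))) - 10603/(-641) = -2229/((-25516*(-1/1349))) - 10603*(-1/641) = -2229/25516/1349 + 10603/641 = -2229*1349/25516 + 10603/641 = -3006921/25516 + 10603/641 = -1656890213/16355756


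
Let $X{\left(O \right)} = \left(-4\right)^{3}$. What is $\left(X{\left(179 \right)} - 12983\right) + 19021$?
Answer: $5974$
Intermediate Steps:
$X{\left(O \right)} = -64$
$\left(X{\left(179 \right)} - 12983\right) + 19021 = \left(-64 - 12983\right) + 19021 = -13047 + 19021 = 5974$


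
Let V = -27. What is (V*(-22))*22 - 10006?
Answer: 3062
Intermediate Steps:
(V*(-22))*22 - 10006 = -27*(-22)*22 - 10006 = 594*22 - 10006 = 13068 - 10006 = 3062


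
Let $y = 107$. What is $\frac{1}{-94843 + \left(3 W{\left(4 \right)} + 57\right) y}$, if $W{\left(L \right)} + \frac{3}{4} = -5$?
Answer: $- \frac{4}{362359} \approx -1.1039 \cdot 10^{-5}$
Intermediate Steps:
$W{\left(L \right)} = - \frac{23}{4}$ ($W{\left(L \right)} = - \frac{3}{4} - 5 = - \frac{23}{4}$)
$\frac{1}{-94843 + \left(3 W{\left(4 \right)} + 57\right) y} = \frac{1}{-94843 + \left(3 \left(- \frac{23}{4}\right) + 57\right) 107} = \frac{1}{-94843 + \left(- \frac{69}{4} + 57\right) 107} = \frac{1}{-94843 + \frac{159}{4} \cdot 107} = \frac{1}{-94843 + \frac{17013}{4}} = \frac{1}{- \frac{362359}{4}} = - \frac{4}{362359}$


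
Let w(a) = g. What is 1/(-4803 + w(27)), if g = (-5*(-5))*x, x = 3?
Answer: -1/4728 ≈ -0.00021151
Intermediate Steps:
g = 75 (g = -5*(-5)*3 = 25*3 = 75)
w(a) = 75
1/(-4803 + w(27)) = 1/(-4803 + 75) = 1/(-4728) = -1/4728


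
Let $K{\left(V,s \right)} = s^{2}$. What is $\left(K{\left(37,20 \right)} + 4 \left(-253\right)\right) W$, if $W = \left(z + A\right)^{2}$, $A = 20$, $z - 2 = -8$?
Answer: $-119952$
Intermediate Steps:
$z = -6$ ($z = 2 - 8 = -6$)
$W = 196$ ($W = \left(-6 + 20\right)^{2} = 14^{2} = 196$)
$\left(K{\left(37,20 \right)} + 4 \left(-253\right)\right) W = \left(20^{2} + 4 \left(-253\right)\right) 196 = \left(400 - 1012\right) 196 = \left(-612\right) 196 = -119952$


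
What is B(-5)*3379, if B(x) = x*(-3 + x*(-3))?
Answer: -202740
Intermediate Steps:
B(x) = x*(-3 - 3*x)
B(-5)*3379 = -3*(-5)*(1 - 5)*3379 = -3*(-5)*(-4)*3379 = -60*3379 = -202740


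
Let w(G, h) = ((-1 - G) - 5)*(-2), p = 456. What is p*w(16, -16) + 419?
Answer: 20483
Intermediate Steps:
w(G, h) = 12 + 2*G (w(G, h) = (-6 - G)*(-2) = 12 + 2*G)
p*w(16, -16) + 419 = 456*(12 + 2*16) + 419 = 456*(12 + 32) + 419 = 456*44 + 419 = 20064 + 419 = 20483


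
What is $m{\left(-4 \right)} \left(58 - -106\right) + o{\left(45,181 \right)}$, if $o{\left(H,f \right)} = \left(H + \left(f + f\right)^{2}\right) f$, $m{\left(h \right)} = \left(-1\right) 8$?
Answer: $23725797$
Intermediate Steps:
$m{\left(h \right)} = -8$
$o{\left(H,f \right)} = f \left(H + 4 f^{2}\right)$ ($o{\left(H,f \right)} = \left(H + \left(2 f\right)^{2}\right) f = \left(H + 4 f^{2}\right) f = f \left(H + 4 f^{2}\right)$)
$m{\left(-4 \right)} \left(58 - -106\right) + o{\left(45,181 \right)} = - 8 \left(58 - -106\right) + 181 \left(45 + 4 \cdot 181^{2}\right) = - 8 \left(58 + 106\right) + 181 \left(45 + 4 \cdot 32761\right) = \left(-8\right) 164 + 181 \left(45 + 131044\right) = -1312 + 181 \cdot 131089 = -1312 + 23727109 = 23725797$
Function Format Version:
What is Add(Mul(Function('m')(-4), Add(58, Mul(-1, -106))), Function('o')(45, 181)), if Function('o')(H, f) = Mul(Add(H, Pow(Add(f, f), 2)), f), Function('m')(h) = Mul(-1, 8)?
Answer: 23725797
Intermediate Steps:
Function('m')(h) = -8
Function('o')(H, f) = Mul(f, Add(H, Mul(4, Pow(f, 2)))) (Function('o')(H, f) = Mul(Add(H, Pow(Mul(2, f), 2)), f) = Mul(Add(H, Mul(4, Pow(f, 2))), f) = Mul(f, Add(H, Mul(4, Pow(f, 2)))))
Add(Mul(Function('m')(-4), Add(58, Mul(-1, -106))), Function('o')(45, 181)) = Add(Mul(-8, Add(58, Mul(-1, -106))), Mul(181, Add(45, Mul(4, Pow(181, 2))))) = Add(Mul(-8, Add(58, 106)), Mul(181, Add(45, Mul(4, 32761)))) = Add(Mul(-8, 164), Mul(181, Add(45, 131044))) = Add(-1312, Mul(181, 131089)) = Add(-1312, 23727109) = 23725797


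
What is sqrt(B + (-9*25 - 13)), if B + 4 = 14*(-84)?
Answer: I*sqrt(1418) ≈ 37.656*I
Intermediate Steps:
B = -1180 (B = -4 + 14*(-84) = -4 - 1176 = -1180)
sqrt(B + (-9*25 - 13)) = sqrt(-1180 + (-9*25 - 13)) = sqrt(-1180 + (-225 - 13)) = sqrt(-1180 - 238) = sqrt(-1418) = I*sqrt(1418)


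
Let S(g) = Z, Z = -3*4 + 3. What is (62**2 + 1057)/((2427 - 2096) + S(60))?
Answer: 4901/322 ≈ 15.220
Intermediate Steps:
Z = -9 (Z = -12 + 3 = -9)
S(g) = -9
(62**2 + 1057)/((2427 - 2096) + S(60)) = (62**2 + 1057)/((2427 - 2096) - 9) = (3844 + 1057)/(331 - 9) = 4901/322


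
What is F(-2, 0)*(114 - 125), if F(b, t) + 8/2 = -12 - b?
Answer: 154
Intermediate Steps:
F(b, t) = -16 - b (F(b, t) = -4 + (-12 - b) = -16 - b)
F(-2, 0)*(114 - 125) = (-16 - 1*(-2))*(114 - 125) = (-16 + 2)*(-11) = -14*(-11) = 154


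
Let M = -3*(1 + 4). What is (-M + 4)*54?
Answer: 1026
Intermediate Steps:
M = -15 (M = -3*5 = -15)
(-M + 4)*54 = (-1*(-15) + 4)*54 = (15 + 4)*54 = 19*54 = 1026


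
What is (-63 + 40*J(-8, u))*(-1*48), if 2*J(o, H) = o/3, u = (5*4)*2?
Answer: 5584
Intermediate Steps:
u = 40 (u = 20*2 = 40)
J(o, H) = o/6 (J(o, H) = (o/3)/2 = o/6)
(-63 + 40*J(-8, u))*(-1*48) = (-63 + 40*((1/6)*(-8)))*(-1*48) = (-63 + 40*(-4/3))*(-48) = (-63 - 160/3)*(-48) = -349/3*(-48) = 5584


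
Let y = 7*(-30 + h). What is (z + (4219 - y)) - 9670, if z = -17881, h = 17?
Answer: -23241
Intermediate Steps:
y = -91 (y = 7*(-30 + 17) = 7*(-13) = -91)
(z + (4219 - y)) - 9670 = (-17881 + (4219 - 1*(-91))) - 9670 = (-17881 + (4219 + 91)) - 9670 = (-17881 + 4310) - 9670 = -13571 - 9670 = -23241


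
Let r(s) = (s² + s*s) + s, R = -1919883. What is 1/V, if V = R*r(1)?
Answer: -1/5759649 ≈ -1.7362e-7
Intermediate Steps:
r(s) = s + 2*s² (r(s) = (s² + s²) + s = 2*s² + s = s + 2*s²)
V = -5759649 (V = -1919883*(1 + 2*1) = -1919883*(1 + 2) = -1919883*3 = -5759649)
1/V = 1/(-5759649) = -1/5759649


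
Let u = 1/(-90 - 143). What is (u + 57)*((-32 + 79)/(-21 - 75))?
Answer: -19505/699 ≈ -27.904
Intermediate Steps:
u = -1/233 (u = 1/(-233) = -1/233 ≈ -0.0042918)
(u + 57)*((-32 + 79)/(-21 - 75)) = (-1/233 + 57)*((-32 + 79)/(-21 - 75)) = 13280*(47/(-96))/233 = 13280*(47*(-1/96))/233 = (13280/233)*(-47/96) = -19505/699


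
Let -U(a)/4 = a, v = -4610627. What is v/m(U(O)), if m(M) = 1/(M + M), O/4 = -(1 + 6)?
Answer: -1032780448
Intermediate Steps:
O = -28 (O = 4*(-(1 + 6)) = 4*(-1*7) = 4*(-7) = -28)
U(a) = -4*a
m(M) = 1/(2*M)
v/m(U(O)) = -4610627/(1/(2*((-4*(-28))))) = -4610627/((1/2)/112) = -4610627/((1/2)*(1/112)) = -4610627/1/224 = -4610627*224 = -1032780448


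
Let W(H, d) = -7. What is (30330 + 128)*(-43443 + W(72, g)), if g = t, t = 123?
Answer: -1323400100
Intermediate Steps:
g = 123
(30330 + 128)*(-43443 + W(72, g)) = (30330 + 128)*(-43443 - 7) = 30458*(-43450) = -1323400100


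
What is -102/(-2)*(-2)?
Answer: -102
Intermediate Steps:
-102/(-2)*(-2) = -102*(-1/2)*(-2) = 51*(-2) = -102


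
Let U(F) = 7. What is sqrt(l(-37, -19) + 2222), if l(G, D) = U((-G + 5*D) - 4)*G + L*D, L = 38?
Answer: sqrt(1241) ≈ 35.228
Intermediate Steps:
l(G, D) = 7*G + 38*D
sqrt(l(-37, -19) + 2222) = sqrt((7*(-37) + 38*(-19)) + 2222) = sqrt((-259 - 722) + 2222) = sqrt(-981 + 2222) = sqrt(1241)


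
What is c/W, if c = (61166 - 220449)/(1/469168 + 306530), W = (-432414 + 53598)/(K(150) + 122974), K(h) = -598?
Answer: 47631343860982/283745154271893 ≈ 0.16787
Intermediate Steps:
W = -15784/5099 (W = (-432414 + 53598)/(-598 + 122974) = -378816/122376 = -378816*1/122376 = -15784/5099 ≈ -3.0955)
c = -74730486544/143814067041 (c = -159283/(1/469168 + 306530) = -159283/143814067041/469168 = -159283*469168/143814067041 = -74730486544/143814067041 ≈ -0.51963)
c/W = -74730486544/(143814067041*(-15784/5099)) = -74730486544/143814067041*(-5099/15784) = 47631343860982/283745154271893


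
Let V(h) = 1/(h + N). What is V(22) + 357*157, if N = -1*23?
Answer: 56048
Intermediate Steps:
N = -23
V(h) = 1/(-23 + h) (V(h) = 1/(h - 23) = 1/(-23 + h))
V(22) + 357*157 = 1/(-23 + 22) + 357*157 = 1/(-1) + 56049 = -1 + 56049 = 56048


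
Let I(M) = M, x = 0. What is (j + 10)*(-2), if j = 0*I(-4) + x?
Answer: -20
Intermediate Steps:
j = 0 (j = 0*(-4) + 0 = 0 + 0 = 0)
(j + 10)*(-2) = (0 + 10)*(-2) = 10*(-2) = -20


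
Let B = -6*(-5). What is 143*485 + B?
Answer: 69385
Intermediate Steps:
B = 30
143*485 + B = 143*485 + 30 = 69355 + 30 = 69385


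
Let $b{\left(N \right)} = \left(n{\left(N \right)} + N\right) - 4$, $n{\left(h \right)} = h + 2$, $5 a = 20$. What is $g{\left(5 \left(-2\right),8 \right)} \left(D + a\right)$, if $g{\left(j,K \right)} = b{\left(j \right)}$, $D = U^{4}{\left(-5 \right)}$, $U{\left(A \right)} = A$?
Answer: $-13838$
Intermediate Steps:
$a = 4$ ($a = \frac{1}{5} \cdot 20 = 4$)
$n{\left(h \right)} = 2 + h$
$b{\left(N \right)} = -2 + 2 N$ ($b{\left(N \right)} = \left(\left(2 + N\right) + N\right) - 4 = \left(2 + 2 N\right) - 4 = -2 + 2 N$)
$D = 625$ ($D = \left(-5\right)^{4} = 625$)
$g{\left(j,K \right)} = -2 + 2 j$
$g{\left(5 \left(-2\right),8 \right)} \left(D + a\right) = \left(-2 + 2 \cdot 5 \left(-2\right)\right) \left(625 + 4\right) = \left(-2 + 2 \left(-10\right)\right) 629 = \left(-2 - 20\right) 629 = \left(-22\right) 629 = -13838$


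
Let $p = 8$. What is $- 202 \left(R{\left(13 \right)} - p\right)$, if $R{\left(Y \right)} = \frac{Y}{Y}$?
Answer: $1414$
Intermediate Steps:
$R{\left(Y \right)} = 1$
$- 202 \left(R{\left(13 \right)} - p\right) = - 202 \left(1 - 8\right) = \left(-202\right) \left(-7\right) = 1414$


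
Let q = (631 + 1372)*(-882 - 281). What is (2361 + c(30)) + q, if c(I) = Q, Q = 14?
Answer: -2327114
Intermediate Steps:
c(I) = 14
q = -2329489 (q = 2003*(-1163) = -2329489)
(2361 + c(30)) + q = (2361 + 14) - 2329489 = 2375 - 2329489 = -2327114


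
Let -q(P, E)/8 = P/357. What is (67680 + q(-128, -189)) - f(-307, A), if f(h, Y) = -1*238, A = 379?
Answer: 24247750/357 ≈ 67921.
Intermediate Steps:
q(P, E) = -8*P/357
f(h, Y) = -238
(67680 + q(-128, -189)) - f(-307, A) = (67680 - 8/357*(-128)) - 1*(-238) = (67680 + 1024/357) + 238 = 24162784/357 + 238 = 24247750/357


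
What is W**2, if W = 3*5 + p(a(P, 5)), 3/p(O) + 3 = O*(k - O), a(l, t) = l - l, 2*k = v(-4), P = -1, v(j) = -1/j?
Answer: 196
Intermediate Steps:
k = 1/8 (k = (-1/(-4))/2 = (-1*(-1/4))/2 = (1/2)*(1/4) = 1/8 ≈ 0.12500)
a(l, t) = 0
p(O) = 3/(-3 + O*(1/8 - O))
W = 14 (W = 3*5 - 24/(24 - 1*0 + 8*0**2) = 15 - 24/(24 + 0 + 8*0) = 15 - 24/(24 + 0 + 0) = 15 - 24/24 = 15 - 24*1/24 = 15 - 1 = 14)
W**2 = 14**2 = 196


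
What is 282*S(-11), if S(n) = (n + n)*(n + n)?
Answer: 136488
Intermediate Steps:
S(n) = 4*n**2 (S(n) = (2*n)*(2*n) = 4*n**2)
282*S(-11) = 282*(4*(-11)**2) = 282*(4*121) = 282*484 = 136488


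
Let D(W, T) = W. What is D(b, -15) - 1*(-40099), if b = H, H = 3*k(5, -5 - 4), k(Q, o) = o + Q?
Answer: 40087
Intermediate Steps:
k(Q, o) = Q + o
H = -12 (H = 3*(5 + (-5 - 4)) = 3*(5 - 9) = 3*(-4) = -12)
b = -12
D(b, -15) - 1*(-40099) = -12 - 1*(-40099) = -12 + 40099 = 40087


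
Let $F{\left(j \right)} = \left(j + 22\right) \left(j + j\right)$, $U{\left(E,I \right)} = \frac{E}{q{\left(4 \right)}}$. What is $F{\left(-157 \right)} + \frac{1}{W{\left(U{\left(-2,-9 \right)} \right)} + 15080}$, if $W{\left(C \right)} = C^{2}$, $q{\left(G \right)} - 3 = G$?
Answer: $\frac{31322988409}{738924} \approx 42390.0$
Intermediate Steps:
$q{\left(G \right)} = 3 + G$
$U{\left(E,I \right)} = \frac{E}{7}$ ($U{\left(E,I \right)} = \frac{E}{3 + 4} = \frac{E}{7}$)
$F{\left(j \right)} = 2 j \left(22 + j\right)$ ($F{\left(j \right)} = \left(22 + j\right) 2 j = 2 j \left(22 + j\right)$)
$F{\left(-157 \right)} + \frac{1}{W{\left(U{\left(-2,-9 \right)} \right)} + 15080} = 2 \left(-157\right) \left(22 - 157\right) + \frac{1}{\left(\frac{1}{7} \left(-2\right)\right)^{2} + 15080} = 2 \left(-157\right) \left(-135\right) + \frac{1}{\left(- \frac{2}{7}\right)^{2} + 15080} = 42390 + \frac{1}{\frac{4}{49} + 15080} = 42390 + \frac{1}{\frac{738924}{49}} = 42390 + \frac{49}{738924} = \frac{31322988409}{738924}$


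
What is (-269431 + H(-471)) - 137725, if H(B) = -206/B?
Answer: -191770270/471 ≈ -4.0716e+5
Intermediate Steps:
(-269431 + H(-471)) - 137725 = (-269431 - 206/(-471)) - 137725 = (-269431 - 206*(-1/471)) - 137725 = (-269431 + 206/471) - 137725 = -126901795/471 - 137725 = -191770270/471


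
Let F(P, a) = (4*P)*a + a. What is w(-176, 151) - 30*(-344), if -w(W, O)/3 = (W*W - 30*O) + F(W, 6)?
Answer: -56364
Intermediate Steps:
F(P, a) = a + 4*P*a (F(P, a) = 4*P*a + a = a + 4*P*a)
w(W, O) = -18 - 72*W - 3*W**2 + 90*O (w(W, O) = -3*((W*W - 30*O) + 6*(1 + 4*W)) = -3*((W**2 - 30*O) + (6 + 24*W)) = -3*(6 + W**2 - 30*O + 24*W) = -18 - 72*W - 3*W**2 + 90*O)
w(-176, 151) - 30*(-344) = (-18 - 72*(-176) - 3*(-176)**2 + 90*151) - 30*(-344) = (-18 + 12672 - 3*30976 + 13590) + 10320 = (-18 + 12672 - 92928 + 13590) + 10320 = -66684 + 10320 = -56364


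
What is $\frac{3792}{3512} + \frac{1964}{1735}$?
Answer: $\frac{1684586}{761665} \approx 2.2117$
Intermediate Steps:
$\frac{3792}{3512} + \frac{1964}{1735} = 3792 \cdot \frac{1}{3512} + 1964 \cdot \frac{1}{1735} = \frac{474}{439} + \frac{1964}{1735} = \frac{1684586}{761665}$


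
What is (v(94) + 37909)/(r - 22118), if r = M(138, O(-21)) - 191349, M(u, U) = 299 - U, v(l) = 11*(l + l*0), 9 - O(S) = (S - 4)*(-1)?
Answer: -38943/213152 ≈ -0.18270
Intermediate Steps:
O(S) = 5 + S (O(S) = 9 - (S - 4)*(-1) = 9 - (-4 + S)*(-1) = 9 - (4 - S) = 9 + (-4 + S) = 5 + S)
v(l) = 11*l (v(l) = 11*(l + 0) = 11*l)
r = -191034 (r = (299 - (5 - 21)) - 191349 = (299 - 1*(-16)) - 191349 = (299 + 16) - 191349 = 315 - 191349 = -191034)
(v(94) + 37909)/(r - 22118) = (11*94 + 37909)/(-191034 - 22118) = (1034 + 37909)/(-213152) = 38943*(-1/213152) = -38943/213152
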